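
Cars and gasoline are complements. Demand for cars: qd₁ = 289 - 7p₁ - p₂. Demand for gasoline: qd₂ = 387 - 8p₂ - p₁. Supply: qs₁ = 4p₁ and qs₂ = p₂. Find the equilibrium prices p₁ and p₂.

Market 1: 289 - 7p₁ - p₂ = 4p₁ → 11p₁ + p₂ = 289.
Market 2: 9p₂ + p₁ = 387.
Eliminating p₂: 9×(1) − 1×(2) gives 98p₁ = 2214, so p₁ = 1107/49.
Back-substitute into (2): p₂ = (387 − 1×1107/49) / 9 = 1984/49.

p₁ = 1107/49, p₂ = 1984/49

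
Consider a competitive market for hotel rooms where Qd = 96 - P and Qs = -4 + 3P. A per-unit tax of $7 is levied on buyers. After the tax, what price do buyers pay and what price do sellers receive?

Pre-tax equilibrium: P* = 25, Q* = 71.
Tax on buyers shifts demand to Qd = 96 − 1(P + 7) = 89 - P.
89 - P = -4 + 3P gives seller price Ps = 23.25; buyers pay Pb = 23.25 + 7 = 30.25.
New quantity: Q = 96 − 1(30.25) = 65.75.

Buyers pay $30.25, sellers receive $23.25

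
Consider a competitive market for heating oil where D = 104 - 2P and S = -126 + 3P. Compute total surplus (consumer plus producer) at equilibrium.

Equilibrium: 104 - 2P = -126 + 3P gives P* = 46, Q* = 12.
Demand choke price: P = 52; supply starts at P = 42.
CS = ½(52 − 46)(12) = 36; PS = ½(46 − 42)(12) = 24.

Total surplus = 60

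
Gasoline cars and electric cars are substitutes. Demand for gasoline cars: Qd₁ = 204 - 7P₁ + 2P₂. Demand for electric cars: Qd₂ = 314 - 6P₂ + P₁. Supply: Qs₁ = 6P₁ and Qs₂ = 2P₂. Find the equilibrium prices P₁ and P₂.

Market 1: 204 - 7P₁ + 2P₂ = 6P₁ → 13P₁ - 2P₂ = 204.
Market 2: 8P₂ - P₁ = 314.
Eliminating P₂: 8×(1) + 2×(2) gives 102P₁ = 2260, so P₁ = 1130/51.
Back-substitute into (2): P₂ = (314 + 1×1130/51) / 8 = 2143/51.

P₁ = 1130/51, P₂ = 2143/51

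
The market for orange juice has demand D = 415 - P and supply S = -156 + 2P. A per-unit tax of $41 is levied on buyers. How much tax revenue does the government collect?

Pre-tax equilibrium: P* = 571/3, Q* = 674/3.
Tax on buyers shifts demand to D = 415 − 1(P + 41) = 374 - P.
374 - P = -156 + 2P gives seller price Ps = 530/3; buyers pay Pb = 530/3 + 41 = 653/3.
New quantity: Q = 415 − 1(653/3) = 592/3.
Revenue = 41 × 592/3 = 24272/3.

Tax revenue = 24272/3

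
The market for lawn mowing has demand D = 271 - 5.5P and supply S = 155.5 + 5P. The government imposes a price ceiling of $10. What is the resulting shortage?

Equilibrium price would be P* = 11, so the ceiling at 10 binds.
At P = 10: D = 271 − 5.5(10) = 216, S = 155.5 + 5(10) = 205.5.
Shortage = 216 − 205.5 = 10.5.

Shortage = 10.5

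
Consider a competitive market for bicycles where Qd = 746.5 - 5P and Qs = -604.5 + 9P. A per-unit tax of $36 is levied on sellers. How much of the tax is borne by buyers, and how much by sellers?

Buyers bear 162/7, sellers bear 90/7

Pre-tax equilibrium: P* = 96.5, Q* = 264.
Tax on sellers shifts supply to Qs = -604.5 + 9(P − 36) = -928.5 + 9P.
746.5 - 5P = -928.5 + 9P gives buyer price Pb = 1675/14; sellers receive Ps = 1675/14 − 36 = 1171/14.
New quantity: Q = 746.5 − 5(1675/14) = 1038/7.
Buyer burden = 1675/14 − 96.5 = 162/7; seller burden = 96.5 − 1171/14 = 90/7.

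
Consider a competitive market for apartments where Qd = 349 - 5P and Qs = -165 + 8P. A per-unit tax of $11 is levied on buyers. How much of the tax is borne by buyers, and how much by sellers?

Pre-tax equilibrium: P* = 514/13, Q* = 1967/13.
Tax on buyers shifts demand to Qd = 349 − 5(P + 11) = 294 - 5P.
294 - 5P = -165 + 8P gives seller price Ps = 459/13; buyers pay Pb = 459/13 + 11 = 602/13.
New quantity: Q = 349 − 5(602/13) = 1527/13.
Buyer burden = 602/13 − 514/13 = 88/13; seller burden = 514/13 − 459/13 = 55/13.

Buyers bear 88/13, sellers bear 55/13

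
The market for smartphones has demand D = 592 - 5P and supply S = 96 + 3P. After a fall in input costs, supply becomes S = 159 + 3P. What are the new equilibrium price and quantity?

Original equilibrium: P* = 62, Q* = 282.
New equilibrium: 592 - 5P = 159 + 3P, so 433 = 8P and P' = 54.125; Q' = 592 − 5(54.125) = 321.375.

P' = 54.125, Q' = 321.375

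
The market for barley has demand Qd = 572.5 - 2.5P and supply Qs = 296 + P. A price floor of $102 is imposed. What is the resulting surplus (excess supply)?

Equilibrium price would be P* = 79, so the floor at 102 binds.
At P = 102: Qd = 317.5, Qs = 398.
Surplus = 398 − 317.5 = 80.5.

Surplus = 80.5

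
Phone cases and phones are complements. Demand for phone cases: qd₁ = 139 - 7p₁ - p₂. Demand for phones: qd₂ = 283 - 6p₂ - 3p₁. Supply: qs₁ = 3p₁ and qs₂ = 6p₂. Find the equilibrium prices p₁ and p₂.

p₁ = 1385/117, p₂ = 2413/117

Market 1: 139 - 7p₁ - p₂ = 3p₁ → 10p₁ + p₂ = 139.
Market 2: 12p₂ + 3p₁ = 283.
Eliminating p₂: 12×(1) − 1×(2) gives 117p₁ = 1385, so p₁ = 1385/117.
Back-substitute into (2): p₂ = (283 − 3×1385/117) / 12 = 2413/117.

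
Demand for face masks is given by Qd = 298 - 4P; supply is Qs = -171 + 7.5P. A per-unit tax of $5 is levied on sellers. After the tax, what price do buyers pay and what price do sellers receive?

Buyers pay 1013/23, sellers receive 898/23

Pre-tax equilibrium: P* = 938/23, Q* = 3102/23.
Tax on sellers shifts supply to Qs = -171 + 7.5(P − 5) = -208.5 + 7.5P.
298 - 4P = -208.5 + 7.5P gives buyer price Pb = 1013/23; sellers receive Ps = 1013/23 − 5 = 898/23.
New quantity: Q = 298 − 4(1013/23) = 2802/23.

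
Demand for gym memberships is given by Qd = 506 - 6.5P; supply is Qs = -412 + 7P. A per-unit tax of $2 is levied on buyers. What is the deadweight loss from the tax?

Pre-tax equilibrium: P* = 68, Q* = 64.
Tax on buyers shifts demand to Qd = 506 − 6.5(P + 2) = 493 - 6.5P.
493 - 6.5P = -412 + 7P gives seller price Ps = 1810/27; buyers pay Pb = 1810/27 + 2 = 1864/27.
New quantity: Q = 506 − 6.5(1864/27) = 1546/27.
DWL = ½ × 2 × (64 − 1546/27) = 182/27.

Deadweight loss = 182/27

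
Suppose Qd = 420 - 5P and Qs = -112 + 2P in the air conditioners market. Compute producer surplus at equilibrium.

Producer surplus = 400

Equilibrium: 420 - 5P = -112 + 2P gives P* = 76, Q* = 40.
Supply starts at P = 56 (where Qs = 0).
PS = ½(76 − 56)(40) = 400.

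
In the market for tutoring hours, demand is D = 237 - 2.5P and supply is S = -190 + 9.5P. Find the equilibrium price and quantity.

Set D = S: 237 - 2.5P = -190 + 9.5P.
427 = 12P, so P* = 427/12.
Q* = 237 − 2.5(427/12) = 3553/24.

P* = 427/12, Q* = 3553/24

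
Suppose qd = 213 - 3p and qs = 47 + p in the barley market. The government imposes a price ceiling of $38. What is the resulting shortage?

Shortage = 14

Equilibrium price would be p* = 41.5, so the ceiling at 38 binds.
At p = 38: qd = 213 − 3(38) = 99, qs = 47 + 1(38) = 85.
Shortage = 99 − 85 = 14.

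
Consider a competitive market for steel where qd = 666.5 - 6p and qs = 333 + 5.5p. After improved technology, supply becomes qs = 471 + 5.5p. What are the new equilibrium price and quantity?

p' = 17, q' = 564.5

Original equilibrium: p* = 29, q* = 492.5.
New equilibrium: 666.5 - 6p = 471 + 5.5p, so 195.5 = 11.5p and p' = 17; q' = 666.5 − 6(17) = 564.5.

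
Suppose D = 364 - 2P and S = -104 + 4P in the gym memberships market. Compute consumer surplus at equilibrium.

Equilibrium: 364 - 2P = -104 + 4P gives P* = 78, Q* = 208.
Demand choke price (D = 0): P = 182.
CS = ½(182 − 78)(208) = 10816.

Consumer surplus = 10816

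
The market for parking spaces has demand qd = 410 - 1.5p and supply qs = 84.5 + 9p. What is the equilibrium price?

Set qd = qs: 410 - 1.5p = 84.5 + 9p.
325.5 = 10.5p, so p* = 31.
q* = 410 − 1.5(31) = 363.5.

p* = 31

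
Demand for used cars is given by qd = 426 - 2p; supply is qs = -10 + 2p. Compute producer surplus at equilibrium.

Equilibrium: 426 - 2p = -10 + 2p gives p* = 109, q* = 208.
Supply starts at p = 5 (where qs = 0).
PS = ½(109 − 5)(208) = 10816.

Producer surplus = 10816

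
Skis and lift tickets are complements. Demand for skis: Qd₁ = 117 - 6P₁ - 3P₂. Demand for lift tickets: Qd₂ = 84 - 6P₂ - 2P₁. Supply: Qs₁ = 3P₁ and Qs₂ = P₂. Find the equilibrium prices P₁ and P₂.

P₁ = 189/19, P₂ = 174/19

Market 1: 117 - 6P₁ - 3P₂ = 3P₁ → 9P₁ + 3P₂ = 117.
Market 2: 7P₂ + 2P₁ = 84.
Eliminating P₂: 7×(1) − 3×(2) gives 57P₁ = 567, so P₁ = 189/19.
Back-substitute into (2): P₂ = (84 − 2×189/19) / 7 = 174/19.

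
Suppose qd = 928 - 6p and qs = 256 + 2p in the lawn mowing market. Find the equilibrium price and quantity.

Set qd = qs: 928 - 6p = 256 + 2p.
672 = 8p, so p* = 84.
q* = 928 − 6(84) = 424.

p* = 84, q* = 424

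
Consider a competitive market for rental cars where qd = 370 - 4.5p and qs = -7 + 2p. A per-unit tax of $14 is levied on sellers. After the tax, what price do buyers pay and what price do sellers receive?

Buyers pay 810/13, sellers receive 628/13

Pre-tax equilibrium: p* = 58, q* = 109.
Tax on sellers shifts supply to qs = -7 + 2(p − 14) = -35 + 2p.
370 - 4.5p = -35 + 2p gives buyer price pb = 810/13; sellers receive ps = 810/13 − 14 = 628/13.
New quantity: q = 370 − 4.5(810/13) = 1165/13.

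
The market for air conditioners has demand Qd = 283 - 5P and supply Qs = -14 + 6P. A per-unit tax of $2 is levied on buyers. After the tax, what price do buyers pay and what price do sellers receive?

Pre-tax equilibrium: P* = 27, Q* = 148.
Tax on buyers shifts demand to Qd = 283 − 5(P + 2) = 273 - 5P.
273 - 5P = -14 + 6P gives seller price Ps = 287/11; buyers pay Pb = 287/11 + 2 = 309/11.
New quantity: Q = 283 − 5(309/11) = 1568/11.

Buyers pay 309/11, sellers receive 287/11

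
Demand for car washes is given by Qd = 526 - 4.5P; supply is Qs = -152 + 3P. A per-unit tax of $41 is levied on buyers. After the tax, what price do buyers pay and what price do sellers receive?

Buyers pay $106.8, sellers receive $65.8

Pre-tax equilibrium: P* = 90.4, Q* = 119.2.
Tax on buyers shifts demand to Qd = 526 − 4.5(P + 41) = 341.5 - 4.5P.
341.5 - 4.5P = -152 + 3P gives seller price Ps = 65.8; buyers pay Pb = 65.8 + 41 = 106.8.
New quantity: Q = 526 − 4.5(106.8) = 45.4.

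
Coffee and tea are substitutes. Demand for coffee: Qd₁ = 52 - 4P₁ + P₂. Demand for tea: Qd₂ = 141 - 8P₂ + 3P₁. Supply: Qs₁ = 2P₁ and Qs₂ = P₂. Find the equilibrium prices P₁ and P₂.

P₁ = 203/17, P₂ = 334/17

Market 1: 52 - 4P₁ + P₂ = 2P₁ → 6P₁ - P₂ = 52.
Market 2: 9P₂ - 3P₁ = 141.
Eliminating P₂: 9×(1) + 1×(2) gives 51P₁ = 609, so P₁ = 203/17.
Back-substitute into (2): P₂ = (141 + 3×203/17) / 9 = 334/17.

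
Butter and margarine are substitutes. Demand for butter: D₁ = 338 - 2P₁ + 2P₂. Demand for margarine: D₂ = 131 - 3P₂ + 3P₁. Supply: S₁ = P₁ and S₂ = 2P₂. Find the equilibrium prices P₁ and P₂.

Market 1: 338 - 2P₁ + 2P₂ = P₁ → 3P₁ - 2P₂ = 338.
Market 2: 5P₂ - 3P₁ = 131.
Eliminating P₂: 5×(1) + 2×(2) gives 9P₁ = 1952, so P₁ = 1952/9.
Back-substitute into (2): P₂ = (131 + 3×1952/9) / 5 = 469/3.

P₁ = 1952/9, P₂ = 469/3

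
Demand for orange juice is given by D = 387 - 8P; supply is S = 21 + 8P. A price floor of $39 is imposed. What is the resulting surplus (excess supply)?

Surplus = 258

Equilibrium price would be P* = 22.875, so the floor at 39 binds.
At P = 39: D = 75, S = 333.
Surplus = 333 − 75 = 258.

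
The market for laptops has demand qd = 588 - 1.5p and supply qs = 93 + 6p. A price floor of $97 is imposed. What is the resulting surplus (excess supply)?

Surplus = 232.5

Equilibrium price would be p* = 66, so the floor at 97 binds.
At p = 97: qd = 442.5, qs = 675.
Surplus = 675 − 442.5 = 232.5.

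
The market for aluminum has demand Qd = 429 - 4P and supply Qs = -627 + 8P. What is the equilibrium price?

P* = 88

Set Qd = Qs: 429 - 4P = -627 + 8P.
1056 = 12P, so P* = 88.
Q* = 429 − 4(88) = 77.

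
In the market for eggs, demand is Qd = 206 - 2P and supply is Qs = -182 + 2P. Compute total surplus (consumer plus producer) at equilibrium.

Total surplus = 72

Equilibrium: 206 - 2P = -182 + 2P gives P* = 97, Q* = 12.
Demand choke price: P = 103; supply starts at P = 91.
CS = ½(103 − 97)(12) = 36; PS = ½(97 − 91)(12) = 36.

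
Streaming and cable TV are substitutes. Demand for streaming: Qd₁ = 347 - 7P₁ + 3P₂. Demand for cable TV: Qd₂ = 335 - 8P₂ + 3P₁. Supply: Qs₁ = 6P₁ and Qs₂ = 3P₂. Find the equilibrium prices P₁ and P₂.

Market 1: 347 - 7P₁ + 3P₂ = 6P₁ → 13P₁ - 3P₂ = 347.
Market 2: 11P₂ - 3P₁ = 335.
Eliminating P₂: 11×(1) + 3×(2) gives 134P₁ = 4822, so P₁ = 2411/67.
Back-substitute into (2): P₂ = (335 + 3×2411/67) / 11 = 2698/67.

P₁ = 2411/67, P₂ = 2698/67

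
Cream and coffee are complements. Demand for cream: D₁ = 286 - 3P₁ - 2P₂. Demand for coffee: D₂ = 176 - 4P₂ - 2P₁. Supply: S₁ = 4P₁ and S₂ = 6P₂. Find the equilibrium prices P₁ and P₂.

Market 1: 286 - 3P₁ - 2P₂ = 4P₁ → 7P₁ + 2P₂ = 286.
Market 2: 10P₂ + 2P₁ = 176.
Eliminating P₂: 10×(1) − 2×(2) gives 66P₁ = 2508, so P₁ = 38.
Back-substitute into (2): P₂ = (176 − 2×38) / 10 = 10.

P₁ = 38, P₂ = 10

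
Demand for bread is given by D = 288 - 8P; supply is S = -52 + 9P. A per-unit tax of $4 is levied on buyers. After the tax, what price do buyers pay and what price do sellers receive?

Pre-tax equilibrium: P* = 20, Q* = 128.
Tax on buyers shifts demand to D = 288 − 8(P + 4) = 256 - 8P.
256 - 8P = -52 + 9P gives seller price Ps = 308/17; buyers pay Pb = 308/17 + 4 = 376/17.
New quantity: Q = 288 − 8(376/17) = 1888/17.

Buyers pay 376/17, sellers receive 308/17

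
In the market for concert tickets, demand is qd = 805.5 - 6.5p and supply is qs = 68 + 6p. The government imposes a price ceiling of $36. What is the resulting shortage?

Equilibrium price would be p* = 59, so the ceiling at 36 binds.
At p = 36: qd = 805.5 − 6.5(36) = 571.5, qs = 68 + 6(36) = 284.
Shortage = 571.5 − 284 = 287.5.

Shortage = 287.5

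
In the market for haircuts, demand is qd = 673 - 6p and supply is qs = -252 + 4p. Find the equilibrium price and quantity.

Set qd = qs: 673 - 6p = -252 + 4p.
925 = 10p, so p* = 92.5.
q* = 673 − 6(92.5) = 118.

p* = 92.5, q* = 118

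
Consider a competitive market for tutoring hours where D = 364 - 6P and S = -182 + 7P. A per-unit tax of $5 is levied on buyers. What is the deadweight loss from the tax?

Deadweight loss = 525/13

Pre-tax equilibrium: P* = 42, Q* = 112.
Tax on buyers shifts demand to D = 364 − 6(P + 5) = 334 - 6P.
334 - 6P = -182 + 7P gives seller price Ps = 516/13; buyers pay Pb = 516/13 + 5 = 581/13.
New quantity: Q = 364 − 6(581/13) = 1246/13.
DWL = ½ × 5 × (112 − 1246/13) = 525/13.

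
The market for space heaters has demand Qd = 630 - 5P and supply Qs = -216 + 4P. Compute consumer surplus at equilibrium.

Consumer surplus = 2560

Equilibrium: 630 - 5P = -216 + 4P gives P* = 94, Q* = 160.
Demand choke price (Qd = 0): P = 126.
CS = ½(126 − 94)(160) = 2560.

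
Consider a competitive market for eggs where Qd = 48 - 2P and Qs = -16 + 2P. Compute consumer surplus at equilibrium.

Equilibrium: 48 - 2P = -16 + 2P gives P* = 16, Q* = 16.
Demand choke price (Qd = 0): P = 24.
CS = ½(24 − 16)(16) = 64.

Consumer surplus = 64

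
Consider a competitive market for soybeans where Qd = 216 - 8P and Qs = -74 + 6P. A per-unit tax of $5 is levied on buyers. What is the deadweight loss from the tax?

Pre-tax equilibrium: P* = 145/7, Q* = 352/7.
Tax on buyers shifts demand to Qd = 216 − 8(P + 5) = 176 - 8P.
176 - 8P = -74 + 6P gives seller price Ps = 125/7; buyers pay Pb = 125/7 + 5 = 160/7.
New quantity: Q = 216 − 8(160/7) = 232/7.
DWL = ½ × 5 × (352/7 − 232/7) = 300/7.

Deadweight loss = 300/7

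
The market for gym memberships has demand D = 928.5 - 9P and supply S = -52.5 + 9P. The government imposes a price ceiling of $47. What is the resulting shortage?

Shortage = 135

Equilibrium price would be P* = 54.5, so the ceiling at 47 binds.
At P = 47: D = 928.5 − 9(47) = 505.5, S = -52.5 + 9(47) = 370.5.
Shortage = 505.5 − 370.5 = 135.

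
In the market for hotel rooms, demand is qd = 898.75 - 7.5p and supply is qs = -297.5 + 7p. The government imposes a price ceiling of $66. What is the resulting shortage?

Equilibrium price would be p* = 82.5, so the ceiling at 66 binds.
At p = 66: qd = 898.75 − 7.5(66) = 403.75, qs = -297.5 + 7(66) = 164.5.
Shortage = 403.75 − 164.5 = 239.25.

Shortage = 239.25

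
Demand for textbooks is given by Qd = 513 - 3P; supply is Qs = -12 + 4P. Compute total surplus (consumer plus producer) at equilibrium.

Total surplus = 24192

Equilibrium: 513 - 3P = -12 + 4P gives P* = 75, Q* = 288.
Demand choke price: P = 171; supply starts at P = 3.
CS = ½(171 − 75)(288) = 13824; PS = ½(75 − 3)(288) = 10368.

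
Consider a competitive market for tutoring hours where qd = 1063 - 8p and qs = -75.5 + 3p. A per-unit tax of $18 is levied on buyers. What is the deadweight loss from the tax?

Pre-tax equilibrium: p* = 103.5, q* = 235.
Tax on buyers shifts demand to qd = 1063 − 8(p + 18) = 919 - 8p.
919 - 8p = -75.5 + 3p gives seller price ps = 1989/22; buyers pay pb = 1989/22 + 18 = 2385/22.
New quantity: q = 1063 − 8(2385/22) = 2153/11.
DWL = ½ × 18 × (235 − 2153/11) = 3888/11.

Deadweight loss = 3888/11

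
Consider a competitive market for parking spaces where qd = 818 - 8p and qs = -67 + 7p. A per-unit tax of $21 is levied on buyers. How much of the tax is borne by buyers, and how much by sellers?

Pre-tax equilibrium: p* = 59, q* = 346.
Tax on buyers shifts demand to qd = 818 − 8(p + 21) = 650 - 8p.
650 - 8p = -67 + 7p gives seller price ps = 47.8; buyers pay pb = 47.8 + 21 = 68.8.
New quantity: q = 818 − 8(68.8) = 267.6.
Buyer burden = 68.8 − 59 = 9.8; seller burden = 59 − 47.8 = 11.2.

Buyers bear $9.8, sellers bear $11.2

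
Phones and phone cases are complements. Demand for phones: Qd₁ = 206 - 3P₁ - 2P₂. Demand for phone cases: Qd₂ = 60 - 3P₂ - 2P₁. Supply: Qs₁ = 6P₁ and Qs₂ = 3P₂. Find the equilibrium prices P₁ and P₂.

Market 1: 206 - 3P₁ - 2P₂ = 6P₁ → 9P₁ + 2P₂ = 206.
Market 2: 6P₂ + 2P₁ = 60.
Eliminating P₂: 6×(1) − 2×(2) gives 50P₁ = 1116, so P₁ = 22.32.
Back-substitute into (2): P₂ = (60 − 2×22.32) / 6 = 2.56.

P₁ = 22.32, P₂ = 2.56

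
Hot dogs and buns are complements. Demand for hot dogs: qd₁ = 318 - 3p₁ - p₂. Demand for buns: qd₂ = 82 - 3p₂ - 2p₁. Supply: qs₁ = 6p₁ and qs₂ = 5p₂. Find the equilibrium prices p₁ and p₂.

Market 1: 318 - 3p₁ - p₂ = 6p₁ → 9p₁ + p₂ = 318.
Market 2: 8p₂ + 2p₁ = 82.
Eliminating p₂: 8×(1) − 1×(2) gives 70p₁ = 2462, so p₁ = 1231/35.
Back-substitute into (2): p₂ = (82 − 2×1231/35) / 8 = 51/35.

p₁ = 1231/35, p₂ = 51/35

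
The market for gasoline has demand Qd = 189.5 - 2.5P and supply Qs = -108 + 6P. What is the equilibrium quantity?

Q* = 102

Set Qd = Qs: 189.5 - 2.5P = -108 + 6P.
297.5 = 8.5P, so P* = 35.
Q* = 189.5 − 2.5(35) = 102.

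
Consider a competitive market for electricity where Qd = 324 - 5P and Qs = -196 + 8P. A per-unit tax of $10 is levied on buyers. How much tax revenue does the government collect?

Pre-tax equilibrium: P* = 40, Q* = 124.
Tax on buyers shifts demand to Qd = 324 − 5(P + 10) = 274 - 5P.
274 - 5P = -196 + 8P gives seller price Ps = 470/13; buyers pay Pb = 470/13 + 10 = 600/13.
New quantity: Q = 324 − 5(600/13) = 1212/13.
Revenue = 10 × 1212/13 = 12120/13.

Tax revenue = 12120/13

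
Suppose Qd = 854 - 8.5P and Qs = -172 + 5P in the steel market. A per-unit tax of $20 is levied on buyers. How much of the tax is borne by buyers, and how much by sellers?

Buyers bear 200/27, sellers bear 340/27

Pre-tax equilibrium: P* = 76, Q* = 208.
Tax on buyers shifts demand to Qd = 854 − 8.5(P + 20) = 684 - 8.5P.
684 - 8.5P = -172 + 5P gives seller price Ps = 1712/27; buyers pay Pb = 1712/27 + 20 = 2252/27.
New quantity: Q = 854 − 8.5(2252/27) = 3916/27.
Buyer burden = 2252/27 − 76 = 200/27; seller burden = 76 − 1712/27 = 340/27.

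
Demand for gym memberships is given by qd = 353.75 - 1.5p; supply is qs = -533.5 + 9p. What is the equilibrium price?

p* = 84.5

Set qd = qs: 353.75 - 1.5p = -533.5 + 9p.
887.25 = 10.5p, so p* = 84.5.
q* = 353.75 − 1.5(84.5) = 227.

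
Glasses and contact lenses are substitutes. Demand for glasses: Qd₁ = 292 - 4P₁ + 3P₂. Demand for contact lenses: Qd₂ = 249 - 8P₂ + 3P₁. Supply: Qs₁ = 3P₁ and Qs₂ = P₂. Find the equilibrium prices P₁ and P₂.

Market 1: 292 - 4P₁ + 3P₂ = 3P₁ → 7P₁ - 3P₂ = 292.
Market 2: 9P₂ - 3P₁ = 249.
Eliminating P₂: 9×(1) + 3×(2) gives 54P₁ = 3375, so P₁ = 62.5.
Back-substitute into (2): P₂ = (249 + 3×62.5) / 9 = 48.5.

P₁ = 62.5, P₂ = 48.5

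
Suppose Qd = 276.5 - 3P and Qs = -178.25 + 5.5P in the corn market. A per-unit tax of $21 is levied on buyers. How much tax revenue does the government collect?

Pre-tax equilibrium: P* = 53.5, Q* = 116.
Tax on buyers shifts demand to Qd = 276.5 − 3(P + 21) = 213.5 - 3P.
213.5 - 3P = -178.25 + 5.5P gives seller price Ps = 1567/34; buyers pay Pb = 1567/34 + 21 = 2281/34.
New quantity: Q = 276.5 − 3(2281/34) = 1279/17.
Revenue = 21 × 1279/17 = 26859/17.

Tax revenue = 26859/17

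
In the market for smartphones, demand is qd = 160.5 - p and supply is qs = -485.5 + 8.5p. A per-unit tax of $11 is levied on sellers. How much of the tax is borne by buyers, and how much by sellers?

Buyers bear 187/19, sellers bear 22/19

Pre-tax equilibrium: p* = 68, q* = 92.5.
Tax on sellers shifts supply to qs = -485.5 + 8.5(p − 11) = -579 + 8.5p.
160.5 - p = -579 + 8.5p gives buyer price pb = 1479/19; sellers receive ps = 1479/19 − 11 = 1270/19.
New quantity: q = 160.5 − 1(1479/19) = 3141/38.
Buyer burden = 1479/19 − 68 = 187/19; seller burden = 68 − 1270/19 = 22/19.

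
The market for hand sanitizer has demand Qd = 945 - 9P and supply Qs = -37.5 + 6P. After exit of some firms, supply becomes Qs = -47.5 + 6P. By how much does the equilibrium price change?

Original equilibrium: P* = 65.5, Q* = 355.5.
New equilibrium: 945 - 9P = -47.5 + 6P, so 992.5 = 15P and P' = 397/6; Q' = 945 − 9(397/6) = 349.5.
Change in price: 397/6 − 65.5 = 2/3.

ΔP = 2/3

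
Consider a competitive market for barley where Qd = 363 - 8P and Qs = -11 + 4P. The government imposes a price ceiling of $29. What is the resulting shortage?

Shortage = 26

Equilibrium price would be P* = 187/6, so the ceiling at 29 binds.
At P = 29: Qd = 363 − 8(29) = 131, Qs = -11 + 4(29) = 105.
Shortage = 131 − 105 = 26.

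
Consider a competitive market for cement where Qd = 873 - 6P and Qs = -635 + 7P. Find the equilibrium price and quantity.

P* = 116, Q* = 177

Set Qd = Qs: 873 - 6P = -635 + 7P.
1508 = 13P, so P* = 116.
Q* = 873 − 6(116) = 177.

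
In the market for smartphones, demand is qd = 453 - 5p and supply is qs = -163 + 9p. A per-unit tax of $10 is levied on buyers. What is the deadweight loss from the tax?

Deadweight loss = 1125/7

Pre-tax equilibrium: p* = 44, q* = 233.
Tax on buyers shifts demand to qd = 453 − 5(p + 10) = 403 - 5p.
403 - 5p = -163 + 9p gives seller price ps = 283/7; buyers pay pb = 283/7 + 10 = 353/7.
New quantity: q = 453 − 5(353/7) = 1406/7.
DWL = ½ × 10 × (233 − 1406/7) = 1125/7.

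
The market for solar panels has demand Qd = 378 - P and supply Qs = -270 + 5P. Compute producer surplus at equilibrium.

Equilibrium: 378 - P = -270 + 5P gives P* = 108, Q* = 270.
Supply starts at P = 54 (where Qs = 0).
PS = ½(108 − 54)(270) = 7290.

Producer surplus = 7290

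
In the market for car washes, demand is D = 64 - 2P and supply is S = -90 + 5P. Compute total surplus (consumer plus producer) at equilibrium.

Total surplus = 140

Equilibrium: 64 - 2P = -90 + 5P gives P* = 22, Q* = 20.
Demand choke price: P = 32; supply starts at P = 18.
CS = ½(32 − 22)(20) = 100; PS = ½(22 − 18)(20) = 40.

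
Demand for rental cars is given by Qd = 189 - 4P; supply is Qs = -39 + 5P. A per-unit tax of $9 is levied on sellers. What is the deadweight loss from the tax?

Deadweight loss = 90

Pre-tax equilibrium: P* = 76/3, Q* = 263/3.
Tax on sellers shifts supply to Qs = -39 + 5(P − 9) = -84 + 5P.
189 - 4P = -84 + 5P gives buyer price Pb = 91/3; sellers receive Ps = 91/3 − 9 = 64/3.
New quantity: Q = 189 − 4(91/3) = 203/3.
DWL = ½ × 9 × (263/3 − 203/3) = 90.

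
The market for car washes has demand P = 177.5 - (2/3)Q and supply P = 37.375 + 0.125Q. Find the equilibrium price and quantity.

Set the two price expressions equal: 177.5 - (2/3)Q = 37.375 + 0.125Q.
140.125 = (19/24)Q, so Q* = 177.
P* = 177.5 − (2/3)(177) = 59.5.

P* = 59.5, Q* = 177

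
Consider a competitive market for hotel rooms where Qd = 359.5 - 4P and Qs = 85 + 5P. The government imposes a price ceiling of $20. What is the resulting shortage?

Equilibrium price would be P* = 30.5, so the ceiling at 20 binds.
At P = 20: Qd = 359.5 − 4(20) = 279.5, Qs = 85 + 5(20) = 185.
Shortage = 279.5 − 185 = 94.5.

Shortage = 94.5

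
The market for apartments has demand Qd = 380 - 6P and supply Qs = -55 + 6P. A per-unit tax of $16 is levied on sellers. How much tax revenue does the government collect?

Tax revenue = 1832

Pre-tax equilibrium: P* = 36.25, Q* = 162.5.
Tax on sellers shifts supply to Qs = -55 + 6(P − 16) = -151 + 6P.
380 - 6P = -151 + 6P gives buyer price Pb = 44.25; sellers receive Ps = 44.25 − 16 = 28.25.
New quantity: Q = 380 − 6(44.25) = 114.5.
Revenue = 16 × 114.5 = 1832.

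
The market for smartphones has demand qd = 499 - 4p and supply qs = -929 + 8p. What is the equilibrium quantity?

q* = 23

Set qd = qs: 499 - 4p = -929 + 8p.
1428 = 12p, so p* = 119.
q* = 499 − 4(119) = 23.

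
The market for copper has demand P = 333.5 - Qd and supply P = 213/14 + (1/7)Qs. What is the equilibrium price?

Set the two price expressions equal: 333.5 - Q = 213/14 + (1/7)Q.
2228/7 = (8/7)Q, so Q* = 278.5.
P* = 333.5 − (1)(278.5) = 55.

P* = 55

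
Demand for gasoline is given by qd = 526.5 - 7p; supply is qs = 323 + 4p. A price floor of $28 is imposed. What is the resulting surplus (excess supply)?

Equilibrium price would be p* = 18.5, so the floor at 28 binds.
At p = 28: qd = 330.5, qs = 435.
Surplus = 435 − 330.5 = 104.5.

Surplus = 104.5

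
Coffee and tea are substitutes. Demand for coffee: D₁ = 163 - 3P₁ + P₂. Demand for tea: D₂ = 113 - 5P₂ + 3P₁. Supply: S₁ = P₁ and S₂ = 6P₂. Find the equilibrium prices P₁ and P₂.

Market 1: 163 - 3P₁ + P₂ = P₁ → 4P₁ - P₂ = 163.
Market 2: 11P₂ - 3P₁ = 113.
Eliminating P₂: 11×(1) + 1×(2) gives 41P₁ = 1906, so P₁ = 1906/41.
Back-substitute into (2): P₂ = (113 + 3×1906/41) / 11 = 941/41.

P₁ = 1906/41, P₂ = 941/41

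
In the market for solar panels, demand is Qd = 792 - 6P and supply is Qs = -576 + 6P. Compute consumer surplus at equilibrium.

Equilibrium: 792 - 6P = -576 + 6P gives P* = 114, Q* = 108.
Demand choke price (Qd = 0): P = 132.
CS = ½(132 − 114)(108) = 972.

Consumer surplus = 972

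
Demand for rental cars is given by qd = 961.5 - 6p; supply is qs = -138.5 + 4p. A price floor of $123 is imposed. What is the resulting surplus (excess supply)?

Equilibrium price would be p* = 110, so the floor at 123 binds.
At p = 123: qd = 223.5, qs = 353.5.
Surplus = 353.5 − 223.5 = 130.

Surplus = 130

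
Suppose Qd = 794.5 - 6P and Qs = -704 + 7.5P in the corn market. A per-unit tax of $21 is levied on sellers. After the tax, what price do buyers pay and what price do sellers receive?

Pre-tax equilibrium: P* = 111, Q* = 128.5.
Tax on sellers shifts supply to Qs = -704 + 7.5(P − 21) = -861.5 + 7.5P.
794.5 - 6P = -861.5 + 7.5P gives buyer price Pb = 368/3; sellers receive Ps = 368/3 − 21 = 305/3.
New quantity: Q = 794.5 − 6(368/3) = 58.5.

Buyers pay 368/3, sellers receive 305/3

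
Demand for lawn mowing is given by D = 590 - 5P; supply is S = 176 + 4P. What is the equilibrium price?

Set D = S: 590 - 5P = 176 + 4P.
414 = 9P, so P* = 46.
Q* = 590 − 5(46) = 360.

P* = 46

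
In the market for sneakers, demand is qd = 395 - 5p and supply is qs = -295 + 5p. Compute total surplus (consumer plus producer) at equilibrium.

Total surplus = 500

Equilibrium: 395 - 5p = -295 + 5p gives p* = 69, q* = 50.
Demand choke price: p = 79; supply starts at p = 59.
CS = ½(79 − 69)(50) = 250; PS = ½(69 − 59)(50) = 250.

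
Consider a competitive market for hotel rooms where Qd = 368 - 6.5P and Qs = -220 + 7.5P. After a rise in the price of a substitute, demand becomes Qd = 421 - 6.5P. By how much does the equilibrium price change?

Original equilibrium: P* = 42, Q* = 95.
New equilibrium: 421 - 6.5P = -220 + 7.5P, so 641 = 14P and P' = 641/14; Q' = 421 − 6.5(641/14) = 3455/28.
Change in price: 641/14 − 42 = 53/14.

ΔP = 53/14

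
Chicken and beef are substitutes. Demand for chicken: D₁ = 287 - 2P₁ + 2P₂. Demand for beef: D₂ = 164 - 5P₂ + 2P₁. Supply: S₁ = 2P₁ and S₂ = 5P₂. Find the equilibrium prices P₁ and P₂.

P₁ = 533/6, P₂ = 205/6

Market 1: 287 - 2P₁ + 2P₂ = 2P₁ → 4P₁ - 2P₂ = 287.
Market 2: 10P₂ - 2P₁ = 164.
Eliminating P₂: 10×(1) + 2×(2) gives 36P₁ = 3198, so P₁ = 533/6.
Back-substitute into (2): P₂ = (164 + 2×533/6) / 10 = 205/6.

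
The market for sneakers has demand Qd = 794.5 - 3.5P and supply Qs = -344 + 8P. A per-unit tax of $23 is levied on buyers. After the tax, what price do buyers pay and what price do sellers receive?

Buyers pay $115, sellers receive $92

Pre-tax equilibrium: P* = 99, Q* = 448.
Tax on buyers shifts demand to Qd = 794.5 − 3.5(P + 23) = 714 - 3.5P.
714 - 3.5P = -344 + 8P gives seller price Ps = 92; buyers pay Pb = 92 + 23 = 115.
New quantity: Q = 794.5 − 3.5(115) = 392.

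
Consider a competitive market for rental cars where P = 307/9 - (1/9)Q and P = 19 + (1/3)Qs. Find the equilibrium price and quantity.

P* = 91/3, Q* = 34

Set the two price expressions equal: 307/9 - (1/9)Q = 19 + (1/3)Q.
136/9 = (4/9)Q, so Q* = 34.
P* = 307/9 − (1/9)(34) = 91/3.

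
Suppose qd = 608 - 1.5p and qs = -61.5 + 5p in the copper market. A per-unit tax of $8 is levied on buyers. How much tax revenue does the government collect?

Tax revenue = 46204/13

Pre-tax equilibrium: p* = 103, q* = 453.5.
Tax on buyers shifts demand to qd = 608 − 1.5(p + 8) = 596 - 1.5p.
596 - 1.5p = -61.5 + 5p gives seller price ps = 1315/13; buyers pay pb = 1315/13 + 8 = 1419/13.
New quantity: q = 608 − 1.5(1419/13) = 11551/26.
Revenue = 8 × 11551/26 = 46204/13.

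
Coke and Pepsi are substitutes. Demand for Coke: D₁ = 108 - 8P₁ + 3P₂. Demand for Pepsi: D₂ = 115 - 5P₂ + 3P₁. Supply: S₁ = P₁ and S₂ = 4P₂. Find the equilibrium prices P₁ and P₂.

P₁ = 439/24, P₂ = 18.875

Market 1: 108 - 8P₁ + 3P₂ = P₁ → 9P₁ - 3P₂ = 108.
Market 2: 9P₂ - 3P₁ = 115.
Eliminating P₂: 9×(1) + 3×(2) gives 72P₁ = 1317, so P₁ = 439/24.
Back-substitute into (2): P₂ = (115 + 3×439/24) / 9 = 18.875.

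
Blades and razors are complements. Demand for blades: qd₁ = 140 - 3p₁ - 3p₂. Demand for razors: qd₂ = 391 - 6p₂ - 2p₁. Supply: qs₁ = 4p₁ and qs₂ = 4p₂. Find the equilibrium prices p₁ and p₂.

Market 1: 140 - 3p₁ - 3p₂ = 4p₁ → 7p₁ + 3p₂ = 140.
Market 2: 10p₂ + 2p₁ = 391.
Eliminating p₂: 10×(1) − 3×(2) gives 64p₁ = 227, so p₁ = 3.546875.
Back-substitute into (2): p₂ = (391 − 2×3.546875) / 10 = 38.390625.

p₁ = 3.546875, p₂ = 38.390625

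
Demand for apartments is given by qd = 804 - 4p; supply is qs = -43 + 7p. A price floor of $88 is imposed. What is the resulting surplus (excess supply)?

Surplus = 121

Equilibrium price would be p* = 77, so the floor at 88 binds.
At p = 88: qd = 452, qs = 573.
Surplus = 573 − 452 = 121.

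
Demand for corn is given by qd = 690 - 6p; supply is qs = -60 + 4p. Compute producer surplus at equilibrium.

Producer surplus = 7200

Equilibrium: 690 - 6p = -60 + 4p gives p* = 75, q* = 240.
Supply starts at p = 15 (where qs = 0).
PS = ½(75 − 15)(240) = 7200.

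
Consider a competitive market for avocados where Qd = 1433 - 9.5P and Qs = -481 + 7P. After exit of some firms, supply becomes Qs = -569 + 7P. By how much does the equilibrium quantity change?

ΔQ = -152/3

Original equilibrium: P* = 116, Q* = 331.
New equilibrium: 1433 - 9.5P = -569 + 7P, so 2002 = 16.5P and P' = 364/3; Q' = 1433 − 9.5(364/3) = 841/3.
Change in quantity: 841/3 − 331 = -152/3.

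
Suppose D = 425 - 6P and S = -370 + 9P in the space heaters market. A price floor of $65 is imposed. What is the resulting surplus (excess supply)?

Surplus = 180

Equilibrium price would be P* = 53, so the floor at 65 binds.
At P = 65: D = 35, S = 215.
Surplus = 215 − 35 = 180.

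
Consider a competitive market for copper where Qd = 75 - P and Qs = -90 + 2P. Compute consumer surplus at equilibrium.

Equilibrium: 75 - P = -90 + 2P gives P* = 55, Q* = 20.
Demand choke price (Qd = 0): P = 75.
CS = ½(75 − 55)(20) = 200.

Consumer surplus = 200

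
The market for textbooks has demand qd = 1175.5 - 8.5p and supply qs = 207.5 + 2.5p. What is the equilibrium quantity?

Set qd = qs: 1175.5 - 8.5p = 207.5 + 2.5p.
968 = 11p, so p* = 88.
q* = 1175.5 − 8.5(88) = 427.5.

q* = 427.5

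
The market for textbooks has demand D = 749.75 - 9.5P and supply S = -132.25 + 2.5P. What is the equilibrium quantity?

Q* = 51.5

Set D = S: 749.75 - 9.5P = -132.25 + 2.5P.
882 = 12P, so P* = 73.5.
Q* = 749.75 − 9.5(73.5) = 51.5.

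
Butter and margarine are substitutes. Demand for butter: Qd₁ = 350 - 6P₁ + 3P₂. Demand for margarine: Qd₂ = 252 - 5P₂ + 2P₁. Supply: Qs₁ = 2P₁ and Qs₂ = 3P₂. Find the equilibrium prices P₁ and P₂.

Market 1: 350 - 6P₁ + 3P₂ = 2P₁ → 8P₁ - 3P₂ = 350.
Market 2: 8P₂ - 2P₁ = 252.
Eliminating P₂: 8×(1) + 3×(2) gives 58P₁ = 3556, so P₁ = 1778/29.
Back-substitute into (2): P₂ = (252 + 2×1778/29) / 8 = 1358/29.

P₁ = 1778/29, P₂ = 1358/29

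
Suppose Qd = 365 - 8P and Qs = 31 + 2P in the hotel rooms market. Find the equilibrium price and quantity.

Set Qd = Qs: 365 - 8P = 31 + 2P.
334 = 10P, so P* = 33.4.
Q* = 365 − 8(33.4) = 97.8.

P* = 33.4, Q* = 97.8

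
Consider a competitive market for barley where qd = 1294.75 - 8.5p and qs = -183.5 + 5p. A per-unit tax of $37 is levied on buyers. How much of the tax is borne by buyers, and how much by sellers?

Buyers bear 370/27, sellers bear 629/27

Pre-tax equilibrium: p* = 109.5, q* = 364.
Tax on buyers shifts demand to qd = 1294.75 − 8.5(p + 37) = 980.25 - 8.5p.
980.25 - 8.5p = -183.5 + 5p gives seller price ps = 4655/54; buyers pay pb = 4655/54 + 37 = 6653/54.
New quantity: q = 1294.75 − 8.5(6653/54) = 6683/27.
Buyer burden = 6653/54 − 109.5 = 370/27; seller burden = 109.5 − 4655/54 = 629/27.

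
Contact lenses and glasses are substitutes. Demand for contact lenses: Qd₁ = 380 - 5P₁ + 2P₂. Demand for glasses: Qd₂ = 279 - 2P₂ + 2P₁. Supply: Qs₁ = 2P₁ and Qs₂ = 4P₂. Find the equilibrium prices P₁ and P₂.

P₁ = 1419/19, P₂ = 2713/38

Market 1: 380 - 5P₁ + 2P₂ = 2P₁ → 7P₁ - 2P₂ = 380.
Market 2: 6P₂ - 2P₁ = 279.
Eliminating P₂: 6×(1) + 2×(2) gives 38P₁ = 2838, so P₁ = 1419/19.
Back-substitute into (2): P₂ = (279 + 2×1419/19) / 6 = 2713/38.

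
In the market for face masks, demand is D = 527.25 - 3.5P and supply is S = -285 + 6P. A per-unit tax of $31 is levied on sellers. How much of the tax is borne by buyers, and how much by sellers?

Buyers bear 372/19, sellers bear 217/19

Pre-tax equilibrium: P* = 85.5, Q* = 228.
Tax on sellers shifts supply to S = -285 + 6(P − 31) = -471 + 6P.
527.25 - 3.5P = -471 + 6P gives buyer price Pb = 3993/38; sellers receive Ps = 3993/38 − 31 = 2815/38.
New quantity: Q = 527.25 − 3.5(3993/38) = 3030/19.
Buyer burden = 3993/38 − 85.5 = 372/19; seller burden = 85.5 − 2815/38 = 217/19.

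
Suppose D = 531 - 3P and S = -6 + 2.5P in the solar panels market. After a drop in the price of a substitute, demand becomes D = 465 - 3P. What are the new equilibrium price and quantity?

Original equilibrium: P* = 1074/11, Q* = 2619/11.
New equilibrium: 465 - 3P = -6 + 2.5P, so 471 = 5.5P and P' = 942/11; Q' = 465 − 3(942/11) = 2289/11.

P' = 942/11, Q' = 2289/11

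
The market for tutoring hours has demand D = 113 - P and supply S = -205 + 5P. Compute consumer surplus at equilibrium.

Consumer surplus = 1800

Equilibrium: 113 - P = -205 + 5P gives P* = 53, Q* = 60.
Demand choke price (D = 0): P = 113.
CS = ½(113 − 53)(60) = 1800.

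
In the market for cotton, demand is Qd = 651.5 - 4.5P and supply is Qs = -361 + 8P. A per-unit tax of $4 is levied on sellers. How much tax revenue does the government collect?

Pre-tax equilibrium: P* = 81, Q* = 287.
Tax on sellers shifts supply to Qs = -361 + 8(P − 4) = -393 + 8P.
651.5 - 4.5P = -393 + 8P gives buyer price Pb = 83.56; sellers receive Ps = 83.56 − 4 = 79.56.
New quantity: Q = 651.5 − 4.5(83.56) = 275.48.
Revenue = 4 × 275.48 = 1101.92.

Tax revenue = 1101.92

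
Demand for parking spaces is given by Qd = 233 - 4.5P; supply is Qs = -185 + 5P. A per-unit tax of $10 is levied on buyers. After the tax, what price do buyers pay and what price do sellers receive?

Pre-tax equilibrium: P* = 44, Q* = 35.
Tax on buyers shifts demand to Qd = 233 − 4.5(P + 10) = 188 - 4.5P.
188 - 4.5P = -185 + 5P gives seller price Ps = 746/19; buyers pay Pb = 746/19 + 10 = 936/19.
New quantity: Q = 233 − 4.5(936/19) = 215/19.

Buyers pay 936/19, sellers receive 746/19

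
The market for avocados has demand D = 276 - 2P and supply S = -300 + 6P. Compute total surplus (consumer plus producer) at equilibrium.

Total surplus = 5808

Equilibrium: 276 - 2P = -300 + 6P gives P* = 72, Q* = 132.
Demand choke price: P = 138; supply starts at P = 50.
CS = ½(138 − 72)(132) = 4356; PS = ½(72 − 50)(132) = 1452.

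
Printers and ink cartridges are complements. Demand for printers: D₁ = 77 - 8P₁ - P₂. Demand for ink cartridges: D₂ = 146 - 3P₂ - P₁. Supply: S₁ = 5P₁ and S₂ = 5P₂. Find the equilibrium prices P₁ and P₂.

Market 1: 77 - 8P₁ - P₂ = 5P₁ → 13P₁ + P₂ = 77.
Market 2: 8P₂ + P₁ = 146.
Eliminating P₂: 8×(1) − 1×(2) gives 103P₁ = 470, so P₁ = 470/103.
Back-substitute into (2): P₂ = (146 − 1×470/103) / 8 = 1821/103.

P₁ = 470/103, P₂ = 1821/103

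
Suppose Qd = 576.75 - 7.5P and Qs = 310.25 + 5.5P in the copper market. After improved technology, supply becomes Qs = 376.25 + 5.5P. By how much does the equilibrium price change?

ΔP = -66/13

Original equilibrium: P* = 20.5, Q* = 423.
New equilibrium: 576.75 - 7.5P = 376.25 + 5.5P, so 200.5 = 13P and P' = 401/26; Q' = 576.75 − 7.5(401/26) = 5994/13.
Change in price: 401/26 − 20.5 = -66/13.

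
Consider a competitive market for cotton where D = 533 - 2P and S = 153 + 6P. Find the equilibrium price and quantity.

P* = 47.5, Q* = 438

Set D = S: 533 - 2P = 153 + 6P.
380 = 8P, so P* = 47.5.
Q* = 533 − 2(47.5) = 438.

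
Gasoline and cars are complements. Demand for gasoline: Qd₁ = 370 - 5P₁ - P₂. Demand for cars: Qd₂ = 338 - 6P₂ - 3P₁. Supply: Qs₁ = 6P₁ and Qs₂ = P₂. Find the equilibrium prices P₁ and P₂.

Market 1: 370 - 5P₁ - P₂ = 6P₁ → 11P₁ + P₂ = 370.
Market 2: 7P₂ + 3P₁ = 338.
Eliminating P₂: 7×(1) − 1×(2) gives 74P₁ = 2252, so P₁ = 1126/37.
Back-substitute into (2): P₂ = (338 − 3×1126/37) / 7 = 1304/37.

P₁ = 1126/37, P₂ = 1304/37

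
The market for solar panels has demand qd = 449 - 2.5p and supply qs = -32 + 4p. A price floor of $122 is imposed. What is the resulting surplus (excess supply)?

Surplus = 312

Equilibrium price would be p* = 74, so the floor at 122 binds.
At p = 122: qd = 144, qs = 456.
Surplus = 456 − 144 = 312.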